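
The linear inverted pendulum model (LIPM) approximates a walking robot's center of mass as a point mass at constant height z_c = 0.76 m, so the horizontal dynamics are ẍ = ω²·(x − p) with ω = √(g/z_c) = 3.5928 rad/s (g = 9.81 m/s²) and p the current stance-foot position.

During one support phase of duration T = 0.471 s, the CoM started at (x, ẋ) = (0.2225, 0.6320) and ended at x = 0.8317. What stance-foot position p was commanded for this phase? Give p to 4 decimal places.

p = 0.1408

ωT = 3.5928·0.471 = 1.692209; cosh(ωT) = 2.807788, sinh(ωT) = 2.623676
x(T) = p + (x₀−p)·cosh(ωT) + (ẋ₀/ω)·sinh(ωT) ⇒ p·(1 − cosh) = x(T) − x₀·cosh − (ẋ₀/ω)·sinh
numerator   = 0.8317 − (0.2225)·2.807788 − (0.6320/3.5928)·2.623676 = -0.254557
denominator = 1 − 2.807788 = -1.807788
p = -0.254557 / -1.807788 = 0.1408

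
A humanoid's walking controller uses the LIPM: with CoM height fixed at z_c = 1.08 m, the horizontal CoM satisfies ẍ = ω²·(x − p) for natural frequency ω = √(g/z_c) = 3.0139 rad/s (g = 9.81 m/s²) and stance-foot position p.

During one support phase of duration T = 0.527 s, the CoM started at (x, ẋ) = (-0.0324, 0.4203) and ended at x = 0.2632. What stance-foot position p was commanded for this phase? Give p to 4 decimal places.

p = -0.0121

ωT = 3.0139·0.527 = 1.588325; cosh(ωT) = 2.549905, sinh(ωT) = 2.345638
x(T) = p + (x₀−p)·cosh(ωT) + (ẋ₀/ω)·sinh(ωT) ⇒ p·(1 − cosh) = x(T) − x₀·cosh − (ẋ₀/ω)·sinh
numerator   = 0.2632 − (-0.0324)·2.549905 − (0.4203/3.0139)·2.345638 = 0.018709
denominator = 1 − 2.549905 = -1.549905
p = 0.018709 / -1.549905 = -0.0121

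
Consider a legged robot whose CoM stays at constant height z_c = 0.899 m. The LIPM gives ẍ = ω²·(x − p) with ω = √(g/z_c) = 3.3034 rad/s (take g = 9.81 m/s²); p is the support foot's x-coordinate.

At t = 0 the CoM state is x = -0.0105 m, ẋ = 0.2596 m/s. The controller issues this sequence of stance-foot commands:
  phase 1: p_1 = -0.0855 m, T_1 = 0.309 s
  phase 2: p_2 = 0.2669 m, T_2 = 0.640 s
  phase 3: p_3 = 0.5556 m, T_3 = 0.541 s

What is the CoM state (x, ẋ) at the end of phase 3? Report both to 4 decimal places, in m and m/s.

phase 1: p=-0.0855, T=0.309, ωT=1.020751, cosh=1.567801, sinh=1.207476; start (x,ẋ)=(-0.010500, 0.259600) → end (x,ẋ)=(0.126975, 0.706159)
phase 2: p=0.2669, T=0.640, ωT=2.114176, cosh=4.201745, sinh=4.081013; start (x,ẋ)=(0.126975, 0.706159) → end (x,ẋ)=(0.551360, 1.080748)
phase 3: p=0.5556, T=0.541, ωT=1.787139, cosh=3.069891, sinh=2.902453; start (x,ẋ)=(0.551360, 1.080748) → end (x,ẋ)=(1.492158, 3.277129)

x = 1.4922, ẋ = 3.2771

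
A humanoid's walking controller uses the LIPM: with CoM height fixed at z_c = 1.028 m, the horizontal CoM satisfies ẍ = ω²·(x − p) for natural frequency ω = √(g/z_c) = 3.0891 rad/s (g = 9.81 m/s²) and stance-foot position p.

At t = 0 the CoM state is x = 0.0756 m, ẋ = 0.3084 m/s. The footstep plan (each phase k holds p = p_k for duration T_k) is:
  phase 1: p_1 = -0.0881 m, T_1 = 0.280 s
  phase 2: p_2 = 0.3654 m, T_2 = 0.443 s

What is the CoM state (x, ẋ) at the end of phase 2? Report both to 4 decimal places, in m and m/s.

x = 0.6498, ẋ = 1.2138

phase 1: p=-0.0881, T=0.280, ωT=0.864948, cosh=1.397978, sinh=0.976905; start (x,ẋ)=(0.075600, 0.308400) → end (x,ẋ)=(0.238278, 0.925143)
phase 2: p=0.3654, T=0.443, ωT=1.368471, cosh=2.091918, sinh=1.837422; start (x,ẋ)=(0.238278, 0.925143) → end (x,ẋ)=(0.649754, 1.213782)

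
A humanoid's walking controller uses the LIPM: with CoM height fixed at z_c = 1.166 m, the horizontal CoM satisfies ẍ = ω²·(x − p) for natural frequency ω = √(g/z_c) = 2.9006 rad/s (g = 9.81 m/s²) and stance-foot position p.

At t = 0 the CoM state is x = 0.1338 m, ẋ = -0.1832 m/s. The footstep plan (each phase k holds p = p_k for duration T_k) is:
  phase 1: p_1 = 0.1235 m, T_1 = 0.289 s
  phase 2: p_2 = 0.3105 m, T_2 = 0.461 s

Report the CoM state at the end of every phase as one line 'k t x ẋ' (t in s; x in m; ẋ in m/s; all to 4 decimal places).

phase 1: p=0.1235, T=0.289, ωT=0.838273, cosh=1.372414, sinh=0.939957; start (x,ẋ)=(0.133800, -0.183200) → end (x,ẋ)=(0.078269, -0.223344)
phase 2: p=0.3105, T=0.461, ωT=1.337177, cosh=2.035431, sinh=1.772845; start (x,ẋ)=(0.078269, -0.223344) → end (x,ẋ)=(-0.298698, -1.648807)

1 0.2890 0.0783 -0.2233
2 0.7500 -0.2987 -1.6488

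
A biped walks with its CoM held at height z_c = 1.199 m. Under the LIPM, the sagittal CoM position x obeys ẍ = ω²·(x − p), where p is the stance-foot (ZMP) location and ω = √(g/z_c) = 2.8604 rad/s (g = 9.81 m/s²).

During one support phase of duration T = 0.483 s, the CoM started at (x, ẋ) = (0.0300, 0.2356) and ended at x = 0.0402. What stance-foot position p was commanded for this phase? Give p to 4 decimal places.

ωT = 2.8604·0.483 = 1.381573; cosh(ωT) = 2.116171, sinh(ωT) = 1.864988
x(T) = p + (x₀−p)·cosh(ωT) + (ẋ₀/ω)·sinh(ωT) ⇒ p·(1 − cosh) = x(T) − x₀·cosh − (ẋ₀/ω)·sinh
numerator   = 0.0402 − (0.0300)·2.116171 − (0.2356/2.8604)·1.864988 = -0.176897
denominator = 1 − 2.116171 = -1.116171
p = -0.176897 / -1.116171 = 0.1585

p = 0.1585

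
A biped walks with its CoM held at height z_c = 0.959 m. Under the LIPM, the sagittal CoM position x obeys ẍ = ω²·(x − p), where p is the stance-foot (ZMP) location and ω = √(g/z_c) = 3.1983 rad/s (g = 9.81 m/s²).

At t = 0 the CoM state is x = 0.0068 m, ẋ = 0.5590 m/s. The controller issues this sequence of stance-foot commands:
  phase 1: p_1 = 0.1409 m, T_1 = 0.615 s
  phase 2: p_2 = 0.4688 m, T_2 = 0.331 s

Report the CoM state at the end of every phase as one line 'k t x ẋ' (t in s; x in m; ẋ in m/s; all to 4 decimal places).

phase 1: p=0.1409, T=0.615, ωT=1.966955, cosh=3.644377, sinh=3.504495; start (x,ẋ)=(0.006800, 0.559000) → end (x,ẋ)=(0.264706, 0.534157)
phase 2: p=0.4688, T=0.331, ωT=1.058637, cosh=1.614684, sinh=1.267756; start (x,ẋ)=(0.264706, 0.534157) → end (x,ẋ)=(0.350984, 0.034961)

1 0.6150 0.2647 0.5342
2 0.9460 0.3510 0.0350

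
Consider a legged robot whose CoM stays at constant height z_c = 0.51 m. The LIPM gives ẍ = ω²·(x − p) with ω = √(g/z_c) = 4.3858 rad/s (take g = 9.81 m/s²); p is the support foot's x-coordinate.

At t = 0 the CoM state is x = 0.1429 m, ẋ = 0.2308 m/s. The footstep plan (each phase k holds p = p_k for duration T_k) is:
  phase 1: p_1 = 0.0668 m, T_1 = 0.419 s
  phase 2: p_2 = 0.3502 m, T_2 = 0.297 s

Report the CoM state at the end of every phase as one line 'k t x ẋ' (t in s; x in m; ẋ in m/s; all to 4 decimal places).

1 0.4190 0.4730 1.7650
2 0.7160 1.2783 4.4037

phase 1: p=0.0668, T=0.419, ωT=1.837650, cosh=3.220476, sinh=3.061284; start (x,ẋ)=(0.142900, 0.230800) → end (x,ẋ)=(0.472976, 1.765018)
phase 2: p=0.3502, T=0.297, ωT=1.302583, cosh=1.975307, sinh=1.703478; start (x,ẋ)=(0.472976, 1.765018) → end (x,ẋ)=(1.278268, 4.403729)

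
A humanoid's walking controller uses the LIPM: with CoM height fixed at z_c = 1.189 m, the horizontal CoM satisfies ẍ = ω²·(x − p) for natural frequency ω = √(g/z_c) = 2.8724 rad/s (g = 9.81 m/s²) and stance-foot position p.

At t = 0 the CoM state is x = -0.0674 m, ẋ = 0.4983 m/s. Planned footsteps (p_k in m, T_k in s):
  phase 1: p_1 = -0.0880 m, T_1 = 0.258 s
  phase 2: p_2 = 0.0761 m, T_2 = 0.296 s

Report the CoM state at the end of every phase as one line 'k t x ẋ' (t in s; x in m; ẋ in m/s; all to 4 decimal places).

phase 1: p=-0.0880, T=0.258, ωT=0.741079, cosh=1.287399, sinh=0.810800; start (x,ẋ)=(-0.067400, 0.498300) → end (x,ẋ)=(0.079177, 0.689487)
phase 2: p=0.0761, T=0.296, ωT=0.850230, cosh=1.383751, sinh=0.956435; start (x,ẋ)=(0.079177, 0.689487) → end (x,ẋ)=(0.309939, 0.962531)

1 0.2580 0.0792 0.6895
2 0.5540 0.3099 0.9625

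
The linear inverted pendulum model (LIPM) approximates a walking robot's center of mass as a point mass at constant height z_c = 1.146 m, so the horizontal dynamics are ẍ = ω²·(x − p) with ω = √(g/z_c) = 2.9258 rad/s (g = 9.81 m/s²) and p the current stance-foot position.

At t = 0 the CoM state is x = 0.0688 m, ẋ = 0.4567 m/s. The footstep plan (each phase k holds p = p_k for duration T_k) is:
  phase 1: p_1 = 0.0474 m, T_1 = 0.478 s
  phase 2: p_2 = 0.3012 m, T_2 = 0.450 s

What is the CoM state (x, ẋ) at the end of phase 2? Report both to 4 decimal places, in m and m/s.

x = 1.1300, ẋ = 2.6500

phase 1: p=0.0474, T=0.478, ωT=1.398532, cosh=2.148106, sinh=1.901147; start (x,ẋ)=(0.068800, 0.456700) → end (x,ẋ)=(0.390127, 1.100075)
phase 2: p=0.3012, T=0.450, ωT=1.316610, cosh=1.999398, sinh=1.731355; start (x,ẋ)=(0.390127, 1.100075) → end (x,ẋ)=(1.129975, 2.649957)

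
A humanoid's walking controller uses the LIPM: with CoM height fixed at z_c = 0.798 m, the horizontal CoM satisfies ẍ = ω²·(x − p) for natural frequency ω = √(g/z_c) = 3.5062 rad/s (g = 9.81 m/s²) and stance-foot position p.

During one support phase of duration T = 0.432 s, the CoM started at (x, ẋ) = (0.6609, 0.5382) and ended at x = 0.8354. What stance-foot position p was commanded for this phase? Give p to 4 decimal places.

ωT = 3.5062·0.432 = 1.514678; cosh(ωT) = 2.383919, sinh(ωT) = 2.164040
x(T) = p + (x₀−p)·cosh(ωT) + (ẋ₀/ω)·sinh(ωT) ⇒ p·(1 − cosh) = x(T) − x₀·cosh − (ẋ₀/ω)·sinh
numerator   = 0.8354 − (0.6609)·2.383919 − (0.5382/3.5062)·2.164040 = -1.072311
denominator = 1 − 2.383919 = -1.383919
p = -1.072311 / -1.383919 = 0.7748

p = 0.7748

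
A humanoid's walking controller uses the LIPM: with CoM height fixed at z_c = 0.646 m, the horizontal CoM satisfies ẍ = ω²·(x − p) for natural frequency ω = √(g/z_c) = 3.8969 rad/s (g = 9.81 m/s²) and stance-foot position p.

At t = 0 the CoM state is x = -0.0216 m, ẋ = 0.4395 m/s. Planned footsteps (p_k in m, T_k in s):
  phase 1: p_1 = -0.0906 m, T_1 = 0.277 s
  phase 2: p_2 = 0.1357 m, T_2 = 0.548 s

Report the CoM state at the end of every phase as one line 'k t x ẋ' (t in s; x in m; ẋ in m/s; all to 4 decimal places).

phase 1: p=-0.0906, T=0.277, ωT=1.079441, cosh=1.641410, sinh=1.301625; start (x,ẋ)=(-0.021600, 0.439500) → end (x,ẋ)=(0.169457, 1.071389)
phase 2: p=0.1357, T=0.548, ωT=2.135501, cosh=4.289736, sinh=4.171550; start (x,ẋ)=(0.169457, 1.071389) → end (x,ẋ)=(1.427408, 5.144733)

1 0.2770 0.1695 1.0714
2 0.8250 1.4274 5.1447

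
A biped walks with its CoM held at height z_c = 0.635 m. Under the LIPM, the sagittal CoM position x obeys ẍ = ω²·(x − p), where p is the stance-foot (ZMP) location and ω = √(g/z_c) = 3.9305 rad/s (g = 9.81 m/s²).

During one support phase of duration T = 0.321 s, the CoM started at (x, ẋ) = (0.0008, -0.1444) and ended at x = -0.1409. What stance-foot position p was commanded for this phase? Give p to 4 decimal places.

ωT = 3.9305·0.321 = 1.261691; cosh(ωT) = 1.907281, sinh(ωT) = 1.624106
x(T) = p + (x₀−p)·cosh(ωT) + (ẋ₀/ω)·sinh(ωT) ⇒ p·(1 − cosh) = x(T) − x₀·cosh − (ẋ₀/ω)·sinh
numerator   = -0.1409 − (0.0008)·1.907281 − (-0.1444/3.9305)·1.624106 = -0.082759
denominator = 1 − 1.907281 = -0.907281
p = -0.082759 / -0.907281 = 0.0912

p = 0.0912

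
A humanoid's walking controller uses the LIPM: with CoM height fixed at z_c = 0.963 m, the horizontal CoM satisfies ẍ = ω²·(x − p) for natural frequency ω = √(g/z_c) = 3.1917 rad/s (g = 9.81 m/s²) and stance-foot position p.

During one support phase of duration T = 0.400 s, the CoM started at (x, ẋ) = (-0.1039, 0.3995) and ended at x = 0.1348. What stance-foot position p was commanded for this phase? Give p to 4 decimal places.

p = -0.1380

ωT = 3.1917·0.400 = 1.276680; cosh(ωT) = 1.931840, sinh(ωT) = 1.652878
x(T) = p + (x₀−p)·cosh(ωT) + (ẋ₀/ω)·sinh(ωT) ⇒ p·(1 − cosh) = x(T) − x₀·cosh − (ẋ₀/ω)·sinh
numerator   = 0.1348 − (-0.1039)·1.931840 − (0.3995/3.1917)·1.652878 = 0.128630
denominator = 1 − 1.931840 = -0.931840
p = 0.128630 / -0.931840 = -0.1380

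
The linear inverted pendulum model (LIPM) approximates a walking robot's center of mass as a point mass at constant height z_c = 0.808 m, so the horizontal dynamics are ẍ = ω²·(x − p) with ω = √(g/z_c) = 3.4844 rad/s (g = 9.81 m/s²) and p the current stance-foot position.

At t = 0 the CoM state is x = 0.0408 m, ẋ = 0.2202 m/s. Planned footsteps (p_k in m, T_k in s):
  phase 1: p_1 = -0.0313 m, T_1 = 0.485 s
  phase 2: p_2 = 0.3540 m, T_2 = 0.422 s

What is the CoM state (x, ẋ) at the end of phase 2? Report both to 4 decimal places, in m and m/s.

phase 1: p=-0.0313, T=0.485, ωT=1.689934, cosh=2.801827, sinh=2.617296; start (x,ẋ)=(0.040800, 0.220200) → end (x,ẋ)=(0.336114, 1.274493)
phase 2: p=0.3540, T=0.422, ωT=1.470417, cosh=2.290439, sinh=2.060609; start (x,ẋ)=(0.336114, 1.274493) → end (x,ẋ)=(1.066745, 2.790729)

x = 1.0667, ẋ = 2.7907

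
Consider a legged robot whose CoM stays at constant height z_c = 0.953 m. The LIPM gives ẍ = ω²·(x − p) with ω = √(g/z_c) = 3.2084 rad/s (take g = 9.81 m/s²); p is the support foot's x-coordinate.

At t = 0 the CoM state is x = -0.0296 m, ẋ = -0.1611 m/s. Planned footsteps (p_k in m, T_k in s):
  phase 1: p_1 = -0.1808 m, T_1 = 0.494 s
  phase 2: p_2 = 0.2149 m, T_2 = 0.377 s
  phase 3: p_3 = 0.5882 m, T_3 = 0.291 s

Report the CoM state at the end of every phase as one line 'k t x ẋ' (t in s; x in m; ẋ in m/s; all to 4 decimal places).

phase 1: p=-0.1808, T=0.494, ωT=1.584950, cosh=2.542002, sinh=2.337044; start (x,ẋ)=(-0.029600, -0.161100) → end (x,ẋ)=(0.086203, 0.724207)
phase 2: p=0.2149, T=0.377, ωT=1.209567, cosh=1.825179, sinh=1.526853; start (x,ẋ)=(0.086203, 0.724207) → end (x,ẋ)=(0.324650, 0.691353)
phase 3: p=0.5882, T=0.291, ωT=0.933644, cosh=1.468441, sinh=1.075322; start (x,ẋ)=(0.324650, 0.691353) → end (x,ẋ)=(0.432905, 0.105946)

1 0.4940 0.0862 0.7242
2 0.8710 0.3246 0.6914
3 1.1620 0.4329 0.1059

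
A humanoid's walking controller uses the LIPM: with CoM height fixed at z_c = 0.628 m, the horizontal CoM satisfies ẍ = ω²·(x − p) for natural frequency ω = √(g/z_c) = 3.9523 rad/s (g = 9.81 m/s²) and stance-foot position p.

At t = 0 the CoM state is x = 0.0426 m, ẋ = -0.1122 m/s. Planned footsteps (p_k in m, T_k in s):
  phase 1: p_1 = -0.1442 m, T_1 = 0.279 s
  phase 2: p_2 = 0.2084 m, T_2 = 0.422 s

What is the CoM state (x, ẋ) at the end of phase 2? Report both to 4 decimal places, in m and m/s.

x = 0.5121, ẋ = 1.4098

phase 1: p=-0.1442, T=0.279, ωT=1.102692, cosh=1.672120, sinh=1.340143; start (x,ẋ)=(0.042600, -0.112200) → end (x,ẋ)=(0.130107, 0.801802)
phase 2: p=0.2084, T=0.422, ωT=1.667871, cosh=2.744758, sinh=2.556110; start (x,ẋ)=(0.130107, 0.801802) → end (x,ẋ)=(0.512063, 1.409800)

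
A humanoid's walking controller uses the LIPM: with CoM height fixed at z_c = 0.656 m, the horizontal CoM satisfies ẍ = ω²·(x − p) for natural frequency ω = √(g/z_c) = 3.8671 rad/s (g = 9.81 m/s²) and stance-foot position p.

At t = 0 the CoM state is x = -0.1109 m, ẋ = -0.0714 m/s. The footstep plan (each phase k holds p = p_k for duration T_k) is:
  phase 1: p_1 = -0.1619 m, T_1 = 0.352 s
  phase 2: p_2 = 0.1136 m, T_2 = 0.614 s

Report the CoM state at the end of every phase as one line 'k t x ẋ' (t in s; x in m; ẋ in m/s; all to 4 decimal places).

1 0.3520 -0.0895 0.2110
2 0.9660 -0.6966 -3.0403

phase 1: p=-0.1619, T=0.352, ωT=1.361219, cosh=2.078647, sinh=1.822299; start (x,ẋ)=(-0.110900, -0.071400) → end (x,ẋ)=(-0.089535, 0.210982)
phase 2: p=0.1136, T=0.614, ωT=2.374399, cosh=5.418814, sinh=5.325744; start (x,ẋ)=(-0.089535, 0.210982) → end (x,ẋ)=(-0.696587, -3.040327)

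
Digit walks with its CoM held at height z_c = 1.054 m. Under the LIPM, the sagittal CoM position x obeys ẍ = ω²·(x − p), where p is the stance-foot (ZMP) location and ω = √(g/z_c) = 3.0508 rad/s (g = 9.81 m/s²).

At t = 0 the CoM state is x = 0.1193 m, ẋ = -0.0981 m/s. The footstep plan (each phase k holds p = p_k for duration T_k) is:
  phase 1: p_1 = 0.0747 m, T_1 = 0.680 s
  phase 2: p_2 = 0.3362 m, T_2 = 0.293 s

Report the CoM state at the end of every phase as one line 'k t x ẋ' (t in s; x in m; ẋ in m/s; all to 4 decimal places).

1 0.6800 0.1291 0.1364
2 0.9730 0.0861 -0.4485

phase 1: p=0.0747, T=0.680, ωT=2.074544, cosh=4.043265, sinh=3.917651; start (x,ẋ)=(0.119300, -0.098100) → end (x,ẋ)=(0.129056, 0.136414)
phase 2: p=0.3362, T=0.293, ωT=0.893884, cosh=1.426835, sinh=1.017772; start (x,ẋ)=(0.129056, 0.136414) → end (x,ẋ)=(0.086148, -0.448547)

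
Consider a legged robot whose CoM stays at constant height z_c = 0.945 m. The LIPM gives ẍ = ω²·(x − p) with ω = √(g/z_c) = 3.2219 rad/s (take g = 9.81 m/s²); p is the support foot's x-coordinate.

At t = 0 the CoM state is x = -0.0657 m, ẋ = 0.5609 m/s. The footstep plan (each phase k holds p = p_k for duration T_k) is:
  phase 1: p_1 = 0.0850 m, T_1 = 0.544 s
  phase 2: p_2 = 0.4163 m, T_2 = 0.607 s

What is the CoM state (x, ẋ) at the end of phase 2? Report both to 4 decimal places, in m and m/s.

x = -0.3050, ẋ = -2.1474

phase 1: p=0.0850, T=0.544, ωT=1.752714, cosh=2.971771, sinh=2.798468; start (x,ẋ)=(-0.065700, 0.560900) → end (x,ẋ)=(0.124339, 0.308097)
phase 2: p=0.4163, T=0.607, ωT=1.955693, cosh=3.605142, sinh=3.463676; start (x,ẋ)=(0.124339, 0.308097) → end (x,ẋ)=(-0.305044, -2.147439)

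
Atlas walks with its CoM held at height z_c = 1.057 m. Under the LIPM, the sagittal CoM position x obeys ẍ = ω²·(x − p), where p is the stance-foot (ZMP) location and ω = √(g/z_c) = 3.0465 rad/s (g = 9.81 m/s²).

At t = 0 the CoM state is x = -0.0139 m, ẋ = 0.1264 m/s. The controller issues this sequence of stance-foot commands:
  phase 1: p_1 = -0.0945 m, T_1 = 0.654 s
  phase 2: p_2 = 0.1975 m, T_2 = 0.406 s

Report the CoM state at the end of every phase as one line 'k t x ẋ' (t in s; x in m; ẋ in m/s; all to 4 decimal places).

phase 1: p=-0.0945, T=0.654, ωT=1.992411, cosh=3.734780, sinh=3.598413; start (x,ẋ)=(-0.013900, 0.126400) → end (x,ẋ)=(0.355822, 1.355659)
phase 2: p=0.1975, T=0.406, ωT=1.236879, cosh=1.867567, sinh=1.577278; start (x,ẋ)=(0.355822, 1.355659) → end (x,ẋ)=(1.195049, 3.292551)

1 0.6540 0.3558 1.3557
2 1.0600 1.1950 3.2926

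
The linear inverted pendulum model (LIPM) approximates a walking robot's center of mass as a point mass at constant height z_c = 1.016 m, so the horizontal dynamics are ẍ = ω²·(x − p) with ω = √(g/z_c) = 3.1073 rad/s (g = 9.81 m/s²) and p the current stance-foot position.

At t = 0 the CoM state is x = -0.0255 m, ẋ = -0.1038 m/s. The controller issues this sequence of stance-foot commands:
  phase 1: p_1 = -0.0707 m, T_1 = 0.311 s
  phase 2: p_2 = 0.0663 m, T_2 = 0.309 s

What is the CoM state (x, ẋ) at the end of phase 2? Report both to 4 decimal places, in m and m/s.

phase 1: p=-0.0707, T=0.311, ωT=0.966370, cosh=1.504424, sinh=1.123963; start (x,ẋ)=(-0.025500, -0.103800) → end (x,ẋ)=(-0.040246, 0.001701)
phase 2: p=0.0663, T=0.309, ωT=0.960156, cosh=1.497468, sinh=1.114635; start (x,ẋ)=(-0.040246, 0.001701) → end (x,ẋ)=(-0.092639, -0.366476)

x = -0.0926, ẋ = -0.3665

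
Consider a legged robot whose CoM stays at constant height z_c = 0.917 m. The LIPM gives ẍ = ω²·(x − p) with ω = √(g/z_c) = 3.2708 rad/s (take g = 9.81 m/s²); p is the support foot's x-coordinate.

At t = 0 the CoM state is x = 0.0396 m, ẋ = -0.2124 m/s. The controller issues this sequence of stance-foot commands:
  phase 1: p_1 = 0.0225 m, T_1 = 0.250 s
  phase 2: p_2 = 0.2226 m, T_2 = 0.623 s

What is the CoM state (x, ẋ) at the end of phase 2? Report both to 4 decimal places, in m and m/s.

x = -0.9715, ẋ = -3.8359

phase 1: p=0.0225, T=0.250, ωT=0.817700, cosh=1.353365, sinh=0.911919; start (x,ẋ)=(0.039600, -0.212400) → end (x,ẋ)=(-0.013576, -0.236450)
phase 2: p=0.2226, T=0.623, ωT=2.037708, cosh=3.901666, sinh=3.771339; start (x,ẋ)=(-0.013576, -0.236450) → end (x,ẋ)=(-0.971515, -3.835850)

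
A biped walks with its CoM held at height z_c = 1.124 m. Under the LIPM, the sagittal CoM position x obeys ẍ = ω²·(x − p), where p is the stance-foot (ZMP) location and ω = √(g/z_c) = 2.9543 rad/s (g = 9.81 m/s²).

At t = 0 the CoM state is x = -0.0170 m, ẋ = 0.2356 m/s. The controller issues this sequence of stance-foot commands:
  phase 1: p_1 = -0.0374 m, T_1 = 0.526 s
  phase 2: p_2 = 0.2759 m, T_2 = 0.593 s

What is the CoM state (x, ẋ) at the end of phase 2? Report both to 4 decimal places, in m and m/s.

phase 1: p=-0.0374, T=0.526, ωT=1.553962, cosh=2.470791, sinh=2.259382; start (x,ẋ)=(-0.017000, 0.235600) → end (x,ẋ)=(0.193186, 0.718286)
phase 2: p=0.2759, T=0.593, ωT=1.751900, cosh=2.969495, sinh=2.796051; start (x,ẋ)=(0.193186, 0.718286) → end (x,ẋ)=(0.710091, 1.449696)

x = 0.7101, ẋ = 1.4497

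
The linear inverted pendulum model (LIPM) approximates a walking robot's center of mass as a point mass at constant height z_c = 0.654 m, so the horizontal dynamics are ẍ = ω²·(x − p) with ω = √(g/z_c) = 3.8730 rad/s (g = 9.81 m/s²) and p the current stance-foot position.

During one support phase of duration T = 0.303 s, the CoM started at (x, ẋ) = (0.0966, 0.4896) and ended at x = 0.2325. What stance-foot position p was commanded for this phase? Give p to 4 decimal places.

p = 0.1600

ωT = 3.8730·0.303 = 1.173519; cosh(ωT) = 1.771314, sinh(ωT) = 1.462037
x(T) = p + (x₀−p)·cosh(ωT) + (ẋ₀/ω)·sinh(ωT) ⇒ p·(1 − cosh) = x(T) − x₀·cosh − (ẋ₀/ω)·sinh
numerator   = 0.2325 − (0.0966)·1.771314 − (0.4896/3.8730)·1.462037 = -0.123430
denominator = 1 − 1.771314 = -0.771314
p = -0.123430 / -0.771314 = 0.1600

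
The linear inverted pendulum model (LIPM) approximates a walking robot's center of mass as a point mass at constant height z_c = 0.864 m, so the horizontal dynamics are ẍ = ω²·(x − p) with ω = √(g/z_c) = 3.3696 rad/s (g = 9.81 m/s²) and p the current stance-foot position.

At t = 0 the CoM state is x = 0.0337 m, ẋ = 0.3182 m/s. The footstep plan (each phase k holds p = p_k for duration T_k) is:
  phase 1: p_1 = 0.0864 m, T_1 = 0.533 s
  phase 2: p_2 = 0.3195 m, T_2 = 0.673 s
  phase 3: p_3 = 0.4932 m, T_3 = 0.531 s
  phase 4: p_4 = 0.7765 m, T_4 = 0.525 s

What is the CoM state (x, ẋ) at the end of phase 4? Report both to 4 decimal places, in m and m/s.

phase 1: p=0.0864, T=0.533, ωT=1.795997, cosh=3.095720, sinh=2.929758; start (x,ẋ)=(0.033700, 0.318200) → end (x,ẋ)=(0.199920, 0.464798)
phase 2: p=0.3195, T=0.673, ωT=2.267741, cosh=4.880552, sinh=4.777006; start (x,ẋ)=(0.199920, 0.464798) → end (x,ẋ)=(0.394818, 0.343641)
phase 3: p=0.4932, T=0.531, ωT=1.789258, cosh=3.076046, sinh=2.908962; start (x,ẋ)=(0.394818, 0.343641) → end (x,ẋ)=(0.487235, 0.092706)
phase 4: p=0.7765, T=0.525, ωT=1.769040, cosh=3.017858, sinh=2.847362; start (x,ẋ)=(0.487235, 0.092706) → end (x,ẋ)=(-0.018123, -2.495572)

x = -0.0181, ẋ = -2.4956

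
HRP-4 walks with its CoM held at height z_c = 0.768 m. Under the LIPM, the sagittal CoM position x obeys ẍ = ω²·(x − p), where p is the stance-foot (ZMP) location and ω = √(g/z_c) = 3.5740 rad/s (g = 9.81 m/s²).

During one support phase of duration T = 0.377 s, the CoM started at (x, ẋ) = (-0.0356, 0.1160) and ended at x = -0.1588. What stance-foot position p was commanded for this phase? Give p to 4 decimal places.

ωT = 3.5740·0.377 = 1.347398; cosh(ωT) = 2.053659, sinh(ωT) = 1.793743
x(T) = p + (x₀−p)·cosh(ωT) + (ẋ₀/ω)·sinh(ωT) ⇒ p·(1 − cosh) = x(T) − x₀·cosh − (ẋ₀/ω)·sinh
numerator   = -0.1588 − (-0.0356)·2.053659 − (0.1160/3.5740)·1.793743 = -0.143909
denominator = 1 − 2.053659 = -1.053659
p = -0.143909 / -1.053659 = 0.1366

p = 0.1366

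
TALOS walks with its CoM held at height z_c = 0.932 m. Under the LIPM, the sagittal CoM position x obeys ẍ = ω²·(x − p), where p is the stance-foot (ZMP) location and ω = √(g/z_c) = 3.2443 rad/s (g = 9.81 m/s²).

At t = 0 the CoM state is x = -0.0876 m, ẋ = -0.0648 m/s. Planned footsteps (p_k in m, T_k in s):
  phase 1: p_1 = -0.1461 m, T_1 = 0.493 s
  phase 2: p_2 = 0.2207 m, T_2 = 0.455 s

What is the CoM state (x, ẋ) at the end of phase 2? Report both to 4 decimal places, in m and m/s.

x = -0.2047, ẋ = -1.1199

phase 1: p=-0.1461, T=0.493, ωT=1.599440, cosh=2.576134, sinh=2.374125; start (x,ẋ)=(-0.087600, -0.064800) → end (x,ẋ)=(-0.042816, 0.283655)
phase 2: p=0.2207, T=0.455, ωT=1.476157, cosh=2.302304, sinh=2.073790; start (x,ẋ)=(-0.042816, 0.283655) → end (x,ẋ)=(-0.204678, -1.119872)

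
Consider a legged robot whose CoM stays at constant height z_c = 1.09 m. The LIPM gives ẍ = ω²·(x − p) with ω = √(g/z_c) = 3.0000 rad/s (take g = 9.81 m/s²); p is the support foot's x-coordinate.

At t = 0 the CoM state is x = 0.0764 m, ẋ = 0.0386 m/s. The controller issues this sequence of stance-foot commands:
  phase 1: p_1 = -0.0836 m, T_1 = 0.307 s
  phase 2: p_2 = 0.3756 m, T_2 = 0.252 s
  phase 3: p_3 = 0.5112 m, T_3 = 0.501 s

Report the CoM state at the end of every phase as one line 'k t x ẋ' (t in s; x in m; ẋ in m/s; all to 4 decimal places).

phase 1: p=-0.0836, T=0.307, ωT=0.921000, cosh=1.454961, sinh=1.056840; start (x,ẋ)=(0.076400, 0.038600) → end (x,ẋ)=(0.162792, 0.563445)
phase 2: p=0.3756, T=0.252, ωT=0.756000, cosh=1.299641, sinh=0.830100; start (x,ẋ)=(0.162792, 0.563445) → end (x,ẋ)=(0.254931, 0.202319)
phase 3: p=0.5112, T=0.501, ωT=1.503000, cosh=2.358808, sinh=2.136346; start (x,ẋ)=(0.254931, 0.202319) → end (x,ẋ)=(0.050785, -1.165206)

1 0.3070 0.1628 0.5634
2 0.5590 0.2549 0.2023
3 1.0600 0.0508 -1.1652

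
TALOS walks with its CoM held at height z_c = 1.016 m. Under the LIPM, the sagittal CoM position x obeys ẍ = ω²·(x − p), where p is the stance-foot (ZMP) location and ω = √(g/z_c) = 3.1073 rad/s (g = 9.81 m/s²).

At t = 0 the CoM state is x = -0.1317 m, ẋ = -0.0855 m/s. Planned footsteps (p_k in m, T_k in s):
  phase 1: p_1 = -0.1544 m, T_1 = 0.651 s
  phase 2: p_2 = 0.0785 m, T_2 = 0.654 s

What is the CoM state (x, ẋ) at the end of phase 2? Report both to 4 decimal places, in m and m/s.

phase 1: p=-0.1544, T=0.651, ωT=2.022852, cosh=3.846067, sinh=3.713790; start (x,ẋ)=(-0.131700, -0.085500) → end (x,ẋ)=(-0.169282, -0.066884)
phase 2: p=0.0785, T=0.654, ωT=2.032174, cosh=3.880855, sinh=3.749804; start (x,ẋ)=(-0.169282, -0.066884) → end (x,ẋ)=(-0.963821, -3.146669)

x = -0.9638, ẋ = -3.1467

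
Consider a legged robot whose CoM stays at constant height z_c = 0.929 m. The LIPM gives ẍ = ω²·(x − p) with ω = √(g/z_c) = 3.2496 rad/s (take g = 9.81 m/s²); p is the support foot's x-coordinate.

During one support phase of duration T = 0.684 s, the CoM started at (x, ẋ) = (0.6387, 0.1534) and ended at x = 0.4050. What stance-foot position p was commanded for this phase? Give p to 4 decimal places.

ωT = 3.2496·0.684 = 2.222726; cosh(ωT) = 4.670391, sinh(ωT) = 4.562077
x(T) = p + (x₀−p)·cosh(ωT) + (ẋ₀/ω)·sinh(ωT) ⇒ p·(1 − cosh) = x(T) − x₀·cosh − (ẋ₀/ω)·sinh
numerator   = 0.4050 − (0.6387)·4.670391 − (0.1534/3.2496)·4.562077 = -2.793335
denominator = 1 − 4.670391 = -3.670391
p = -2.793335 / -3.670391 = 0.7610

p = 0.7610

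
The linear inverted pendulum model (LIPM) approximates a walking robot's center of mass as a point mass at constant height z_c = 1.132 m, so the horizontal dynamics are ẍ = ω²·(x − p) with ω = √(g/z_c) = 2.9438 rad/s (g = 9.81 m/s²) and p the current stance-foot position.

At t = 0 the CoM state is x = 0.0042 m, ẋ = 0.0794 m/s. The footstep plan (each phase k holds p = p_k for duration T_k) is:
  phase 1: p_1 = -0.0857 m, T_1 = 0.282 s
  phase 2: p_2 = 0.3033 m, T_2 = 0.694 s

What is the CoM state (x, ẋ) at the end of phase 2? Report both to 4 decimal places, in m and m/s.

x = -0.1866, ẋ = -1.3041

phase 1: p=-0.0857, T=0.282, ωT=0.830152, cosh=1.364825, sinh=0.928842; start (x,ẋ)=(0.004200, 0.079400) → end (x,ẋ)=(0.062050, 0.354183)
phase 2: p=0.3033, T=0.694, ωT=2.042997, cosh=3.921667, sinh=3.792027; start (x,ẋ)=(0.062050, 0.354183) → end (x,ẋ)=(-0.186563, -1.304075)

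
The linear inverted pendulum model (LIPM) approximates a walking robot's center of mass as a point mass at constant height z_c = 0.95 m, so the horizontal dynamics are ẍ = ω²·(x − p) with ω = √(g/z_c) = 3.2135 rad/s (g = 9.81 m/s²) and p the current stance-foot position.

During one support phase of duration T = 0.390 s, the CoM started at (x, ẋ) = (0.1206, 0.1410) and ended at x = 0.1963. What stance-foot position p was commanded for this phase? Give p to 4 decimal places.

p = 0.1148

ωT = 3.2135·0.390 = 1.253265; cosh(ωT) = 1.893664, sinh(ωT) = 1.608093
x(T) = p + (x₀−p)·cosh(ωT) + (ẋ₀/ω)·sinh(ωT) ⇒ p·(1 − cosh) = x(T) − x₀·cosh − (ẋ₀/ω)·sinh
numerator   = 0.1963 − (0.1206)·1.893664 − (0.1410/3.2135)·1.608093 = -0.102635
denominator = 1 − 1.893664 = -0.893664
p = -0.102635 / -0.893664 = 0.1148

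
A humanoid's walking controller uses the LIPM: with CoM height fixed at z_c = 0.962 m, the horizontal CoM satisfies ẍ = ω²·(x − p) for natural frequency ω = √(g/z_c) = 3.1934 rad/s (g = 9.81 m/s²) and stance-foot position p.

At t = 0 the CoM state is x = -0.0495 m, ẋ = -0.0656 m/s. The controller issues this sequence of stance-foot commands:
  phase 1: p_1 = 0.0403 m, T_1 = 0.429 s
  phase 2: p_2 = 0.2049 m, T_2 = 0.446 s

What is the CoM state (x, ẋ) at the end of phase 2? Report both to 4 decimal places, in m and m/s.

x = -1.0610, ẋ = -3.9025

phase 1: p=0.0403, T=0.429, ωT=1.369969, cosh=2.094671, sinh=1.840556; start (x,ẋ)=(-0.049500, -0.065600) → end (x,ẋ)=(-0.185611, -0.665222)
phase 2: p=0.2049, T=0.446, ωT=1.424256, cosh=2.197727, sinh=1.957040; start (x,ẋ)=(-0.185611, -0.665222) → end (x,ẋ)=(-1.061010, -3.902517)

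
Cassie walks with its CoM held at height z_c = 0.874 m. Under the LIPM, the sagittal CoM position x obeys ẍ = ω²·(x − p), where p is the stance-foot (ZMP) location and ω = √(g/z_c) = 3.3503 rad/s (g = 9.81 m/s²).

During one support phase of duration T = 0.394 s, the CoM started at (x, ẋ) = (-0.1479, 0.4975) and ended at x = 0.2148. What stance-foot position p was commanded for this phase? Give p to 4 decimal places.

ωT = 3.3503·0.394 = 1.320018; cosh(ωT) = 2.005310, sinh(ωT) = 1.738180
x(T) = p + (x₀−p)·cosh(ωT) + (ẋ₀/ω)·sinh(ωT) ⇒ p·(1 − cosh) = x(T) − x₀·cosh − (ẋ₀/ω)·sinh
numerator   = 0.2148 − (-0.1479)·2.005310 − (0.4975/3.3503)·1.738180 = 0.253276
denominator = 1 − 2.005310 = -1.005310
p = 0.253276 / -1.005310 = -0.2519

p = -0.2519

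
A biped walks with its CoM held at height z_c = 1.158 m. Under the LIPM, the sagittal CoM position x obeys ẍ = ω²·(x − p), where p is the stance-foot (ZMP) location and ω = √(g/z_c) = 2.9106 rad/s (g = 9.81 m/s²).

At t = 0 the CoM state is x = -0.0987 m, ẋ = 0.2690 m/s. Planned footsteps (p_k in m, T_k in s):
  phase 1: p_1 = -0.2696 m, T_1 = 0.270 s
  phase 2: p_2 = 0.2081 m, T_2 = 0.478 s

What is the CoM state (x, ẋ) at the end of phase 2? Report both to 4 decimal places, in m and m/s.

x = 0.3543, ẋ = 0.7456

phase 1: p=-0.2696, T=0.270, ωT=0.785862, cosh=1.325012, sinh=0.869285; start (x,ẋ)=(-0.098700, 0.269000) → end (x,ẋ)=(0.037185, 0.788830)
phase 2: p=0.2081, T=0.478, ωT=1.391267, cosh=2.134350, sinh=1.885590; start (x,ẋ)=(0.037185, 0.788830) → end (x,ẋ)=(0.354339, 0.745621)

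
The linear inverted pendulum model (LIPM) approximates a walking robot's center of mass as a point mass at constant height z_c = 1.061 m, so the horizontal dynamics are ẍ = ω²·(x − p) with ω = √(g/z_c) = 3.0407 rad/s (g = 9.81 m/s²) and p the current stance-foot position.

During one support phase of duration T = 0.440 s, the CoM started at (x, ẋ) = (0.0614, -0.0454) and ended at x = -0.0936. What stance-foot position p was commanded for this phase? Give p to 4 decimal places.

ωT = 3.0407·0.440 = 1.337908; cosh(ωT) = 2.036728, sinh(ωT) = 1.774334
x(T) = p + (x₀−p)·cosh(ωT) + (ẋ₀/ω)·sinh(ωT) ⇒ p·(1 − cosh) = x(T) − x₀·cosh − (ẋ₀/ω)·sinh
numerator   = -0.0936 − (0.0614)·2.036728 − (-0.0454/3.0407)·1.774334 = -0.192163
denominator = 1 − 2.036728 = -1.036728
p = -0.192163 / -1.036728 = 0.1854

p = 0.1854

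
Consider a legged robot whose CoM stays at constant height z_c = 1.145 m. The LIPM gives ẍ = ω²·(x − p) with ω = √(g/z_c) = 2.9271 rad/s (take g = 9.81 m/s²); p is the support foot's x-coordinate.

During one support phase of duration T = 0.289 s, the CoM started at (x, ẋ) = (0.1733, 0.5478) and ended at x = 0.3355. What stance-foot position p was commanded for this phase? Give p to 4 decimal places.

p = 0.2146

ωT = 2.9271·0.289 = 0.845932; cosh(ωT) = 1.379653, sinh(ωT) = 0.950496
x(T) = p + (x₀−p)·cosh(ωT) + (ẋ₀/ω)·sinh(ωT) ⇒ p·(1 − cosh) = x(T) − x₀·cosh − (ẋ₀/ω)·sinh
numerator   = 0.3355 − (0.1733)·1.379653 − (0.5478/2.9271)·0.950496 = -0.081477
denominator = 1 − 1.379653 = -0.379653
p = -0.081477 / -0.379653 = 0.2146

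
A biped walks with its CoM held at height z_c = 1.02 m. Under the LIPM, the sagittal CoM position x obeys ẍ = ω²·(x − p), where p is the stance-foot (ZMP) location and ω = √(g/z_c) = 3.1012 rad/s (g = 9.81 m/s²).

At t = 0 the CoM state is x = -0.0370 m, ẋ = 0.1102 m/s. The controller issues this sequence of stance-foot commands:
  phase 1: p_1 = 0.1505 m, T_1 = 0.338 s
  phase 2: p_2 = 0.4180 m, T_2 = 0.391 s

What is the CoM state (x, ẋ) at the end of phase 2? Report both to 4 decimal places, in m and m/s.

x = -0.8118, ẋ = -3.4950

phase 1: p=0.1505, T=0.338, ωT=1.048206, cosh=1.601547, sinh=1.250981; start (x,ẋ)=(-0.037000, 0.110200) → end (x,ẋ)=(-0.105337, -0.550924)
phase 2: p=0.4180, T=0.391, ωT=1.212569, cosh=1.829772, sinh=1.532340; start (x,ẋ)=(-0.105337, -0.550924) → end (x,ẋ)=(-0.811805, -3.495010)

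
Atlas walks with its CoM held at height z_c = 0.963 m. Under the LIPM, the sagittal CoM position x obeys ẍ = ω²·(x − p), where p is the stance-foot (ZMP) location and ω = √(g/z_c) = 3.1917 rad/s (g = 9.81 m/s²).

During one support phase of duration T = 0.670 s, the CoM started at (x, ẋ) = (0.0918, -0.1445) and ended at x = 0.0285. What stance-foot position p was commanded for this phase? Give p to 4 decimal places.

ωT = 3.1917·0.670 = 2.138439; cosh(ωT) = 4.302010, sinh(ωT) = 4.184171
x(T) = p + (x₀−p)·cosh(ωT) + (ẋ₀/ω)·sinh(ωT) ⇒ p·(1 − cosh) = x(T) − x₀·cosh − (ẋ₀/ω)·sinh
numerator   = 0.0285 − (0.0918)·4.302010 − (-0.1445/3.1917)·4.184171 = -0.176992
denominator = 1 − 4.302010 = -3.302010
p = -0.176992 / -3.302010 = 0.0536

p = 0.0536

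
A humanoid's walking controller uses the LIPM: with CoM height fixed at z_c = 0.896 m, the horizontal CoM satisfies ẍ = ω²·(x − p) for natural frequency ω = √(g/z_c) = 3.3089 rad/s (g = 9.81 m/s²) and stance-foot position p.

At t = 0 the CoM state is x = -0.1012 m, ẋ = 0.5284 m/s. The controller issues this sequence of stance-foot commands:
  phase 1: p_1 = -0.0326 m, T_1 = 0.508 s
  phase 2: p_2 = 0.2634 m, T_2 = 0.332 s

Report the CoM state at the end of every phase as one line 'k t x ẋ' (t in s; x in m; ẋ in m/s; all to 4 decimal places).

1 0.5080 0.1907 0.8797
2 0.8400 0.4968 1.1456

phase 1: p=-0.0326, T=0.508, ωT=1.680921, cosh=2.778352, sinh=2.592149; start (x,ẋ)=(-0.101200, 0.528400) → end (x,ẋ)=(0.190747, 0.879688)
phase 2: p=0.2634, T=0.332, ωT=1.098555, cosh=1.666590, sinh=1.333238; start (x,ẋ)=(0.190747, 0.879688) → end (x,ẋ)=(0.496765, 1.145565)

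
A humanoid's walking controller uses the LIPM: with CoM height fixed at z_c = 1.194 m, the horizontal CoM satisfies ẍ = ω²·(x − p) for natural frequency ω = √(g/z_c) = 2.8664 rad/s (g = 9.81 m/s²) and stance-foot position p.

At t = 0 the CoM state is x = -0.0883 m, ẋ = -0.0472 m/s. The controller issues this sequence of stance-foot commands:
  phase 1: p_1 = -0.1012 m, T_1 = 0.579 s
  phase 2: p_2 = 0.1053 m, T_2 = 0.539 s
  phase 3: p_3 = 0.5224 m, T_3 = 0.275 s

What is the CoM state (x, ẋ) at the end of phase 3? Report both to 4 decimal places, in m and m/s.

phase 1: p=-0.1012, T=0.579, ωT=1.659646, cosh=2.723827, sinh=2.533620; start (x,ẋ)=(-0.088300, -0.047200) → end (x,ẋ)=(-0.107783, -0.034880)
phase 2: p=0.1053, T=0.539, ωT=1.544990, cosh=2.450618, sinh=2.237304; start (x,ẋ)=(-0.107783, -0.034880) → end (x,ẋ)=(-0.444110, -1.451980)
phase 3: p=0.5224, T=0.275, ωT=0.788260, cosh=1.327101, sinh=0.872465; start (x,ẋ)=(-0.444110, -1.451980) → end (x,ẋ)=(-1.202204, -4.344004)

x = -1.2022, ẋ = -4.3440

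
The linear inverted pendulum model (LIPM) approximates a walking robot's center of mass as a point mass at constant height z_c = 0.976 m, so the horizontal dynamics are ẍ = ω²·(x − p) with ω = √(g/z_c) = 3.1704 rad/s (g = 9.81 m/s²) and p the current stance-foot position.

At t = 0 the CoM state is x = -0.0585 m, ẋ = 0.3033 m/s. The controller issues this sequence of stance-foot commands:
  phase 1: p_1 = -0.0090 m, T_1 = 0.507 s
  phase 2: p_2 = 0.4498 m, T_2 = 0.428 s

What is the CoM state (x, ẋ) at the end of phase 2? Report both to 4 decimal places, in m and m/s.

x = -0.0567, ẋ = -1.2075

phase 1: p=-0.0090, T=0.507, ωT=1.607393, cosh=2.595097, sinh=2.394688; start (x,ẋ)=(-0.058500, 0.303300) → end (x,ẋ)=(0.091633, 0.411283)
phase 2: p=0.4498, T=0.428, ωT=1.356931, cosh=2.070852, sinh=1.813403; start (x,ẋ)=(0.091633, 0.411283) → end (x,ẋ)=(-0.056665, -1.207470)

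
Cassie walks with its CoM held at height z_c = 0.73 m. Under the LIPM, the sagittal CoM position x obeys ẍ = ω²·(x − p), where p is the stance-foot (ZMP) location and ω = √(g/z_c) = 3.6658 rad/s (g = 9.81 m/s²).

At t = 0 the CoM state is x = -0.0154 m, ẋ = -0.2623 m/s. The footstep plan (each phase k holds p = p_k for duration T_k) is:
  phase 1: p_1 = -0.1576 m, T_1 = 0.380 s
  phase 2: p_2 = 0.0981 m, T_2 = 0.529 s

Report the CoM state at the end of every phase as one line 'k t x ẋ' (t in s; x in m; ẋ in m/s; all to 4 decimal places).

1 0.3800 0.0112 0.4241
2 0.9090 0.1836 0.4203

phase 1: p=-0.1576, T=0.380, ωT=1.393004, cosh=2.137629, sinh=1.889300; start (x,ẋ)=(-0.015400, -0.262300) → end (x,ẋ)=(0.011185, 0.424148)
phase 2: p=0.0981, T=0.529, ωT=1.939208, cosh=3.548530, sinh=3.404713; start (x,ẋ)=(0.011185, 0.424148) → end (x,ẋ)=(0.183619, 0.420320)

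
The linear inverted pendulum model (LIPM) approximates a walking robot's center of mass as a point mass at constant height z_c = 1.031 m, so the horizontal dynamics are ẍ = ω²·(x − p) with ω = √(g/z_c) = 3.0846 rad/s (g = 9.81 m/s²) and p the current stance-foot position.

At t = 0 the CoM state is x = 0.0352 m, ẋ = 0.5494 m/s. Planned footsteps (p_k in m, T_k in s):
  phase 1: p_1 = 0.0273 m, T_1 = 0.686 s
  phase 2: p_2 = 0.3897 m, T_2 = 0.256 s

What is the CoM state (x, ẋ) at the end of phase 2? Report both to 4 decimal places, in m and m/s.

phase 1: p=0.0273, T=0.686, ωT=2.116036, cosh=4.209342, sinh=4.088833; start (x,ẋ)=(0.035200, 0.549400) → end (x,ẋ)=(0.788818, 2.412250)
phase 2: p=0.3897, T=0.256, ωT=0.789658, cosh=1.328321, sinh=0.874321; start (x,ẋ)=(0.788818, 2.412250) → end (x,ẋ)=(1.603603, 4.280638)

x = 1.6036, ẋ = 4.2806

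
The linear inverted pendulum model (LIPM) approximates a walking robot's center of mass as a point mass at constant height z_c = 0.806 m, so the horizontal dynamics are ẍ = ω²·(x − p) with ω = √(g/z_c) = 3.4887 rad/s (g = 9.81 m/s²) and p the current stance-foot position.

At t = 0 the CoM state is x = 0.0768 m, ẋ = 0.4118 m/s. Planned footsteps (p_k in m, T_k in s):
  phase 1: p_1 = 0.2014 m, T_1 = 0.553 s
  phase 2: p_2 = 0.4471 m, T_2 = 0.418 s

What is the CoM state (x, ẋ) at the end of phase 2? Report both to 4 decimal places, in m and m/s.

x = -0.2107, ẋ = -2.0670

phase 1: p=0.2014, T=0.553, ωT=1.929251, cosh=3.514805, sinh=3.369548; start (x,ẋ)=(0.076800, 0.411800) → end (x,ẋ)=(0.161191, -0.017319)
phase 2: p=0.4471, T=0.418, ωT=1.458277, cosh=2.265591, sinh=2.032954; start (x,ẋ)=(0.161191, -0.017319) → end (x,ẋ)=(-0.210745, -2.067011)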